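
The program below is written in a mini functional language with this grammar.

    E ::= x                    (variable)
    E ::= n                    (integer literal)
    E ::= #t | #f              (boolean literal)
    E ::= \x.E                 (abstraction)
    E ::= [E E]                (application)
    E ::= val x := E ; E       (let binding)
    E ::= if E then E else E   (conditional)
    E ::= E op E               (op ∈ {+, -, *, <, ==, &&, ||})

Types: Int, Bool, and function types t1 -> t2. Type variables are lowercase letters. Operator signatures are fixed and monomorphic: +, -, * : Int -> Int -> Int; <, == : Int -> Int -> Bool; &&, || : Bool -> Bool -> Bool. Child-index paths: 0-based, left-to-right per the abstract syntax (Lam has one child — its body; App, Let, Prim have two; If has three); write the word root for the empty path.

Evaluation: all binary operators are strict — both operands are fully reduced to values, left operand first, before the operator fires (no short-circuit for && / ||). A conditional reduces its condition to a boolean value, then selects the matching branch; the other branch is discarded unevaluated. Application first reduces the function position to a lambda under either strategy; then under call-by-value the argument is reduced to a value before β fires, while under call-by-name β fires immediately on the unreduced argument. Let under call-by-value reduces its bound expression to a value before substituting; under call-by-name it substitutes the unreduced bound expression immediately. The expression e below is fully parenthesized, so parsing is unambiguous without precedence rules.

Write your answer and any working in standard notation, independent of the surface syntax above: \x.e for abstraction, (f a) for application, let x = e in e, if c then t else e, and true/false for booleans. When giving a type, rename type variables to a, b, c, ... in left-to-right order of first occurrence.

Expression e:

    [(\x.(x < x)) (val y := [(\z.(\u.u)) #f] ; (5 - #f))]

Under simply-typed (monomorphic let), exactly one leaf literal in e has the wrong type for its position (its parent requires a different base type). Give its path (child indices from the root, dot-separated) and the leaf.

Answer: 1.1.1 : false

Derivation:
x : a
  unify a ~ Int
x : Int
  unify Int ~ Int
\x._ : Int -> Bool
u : c
\u._ : c -> c
\z._ : b -> c -> c
  unify b -> c -> c ~ Bool -> d
  unify b ~ Bool
  unify c -> c ~ d
_ _ : c -> c
let y : c -> c
  unify Int ~ Int
  unify Bool ~ Int
  FAIL: mismatch Bool ~ Int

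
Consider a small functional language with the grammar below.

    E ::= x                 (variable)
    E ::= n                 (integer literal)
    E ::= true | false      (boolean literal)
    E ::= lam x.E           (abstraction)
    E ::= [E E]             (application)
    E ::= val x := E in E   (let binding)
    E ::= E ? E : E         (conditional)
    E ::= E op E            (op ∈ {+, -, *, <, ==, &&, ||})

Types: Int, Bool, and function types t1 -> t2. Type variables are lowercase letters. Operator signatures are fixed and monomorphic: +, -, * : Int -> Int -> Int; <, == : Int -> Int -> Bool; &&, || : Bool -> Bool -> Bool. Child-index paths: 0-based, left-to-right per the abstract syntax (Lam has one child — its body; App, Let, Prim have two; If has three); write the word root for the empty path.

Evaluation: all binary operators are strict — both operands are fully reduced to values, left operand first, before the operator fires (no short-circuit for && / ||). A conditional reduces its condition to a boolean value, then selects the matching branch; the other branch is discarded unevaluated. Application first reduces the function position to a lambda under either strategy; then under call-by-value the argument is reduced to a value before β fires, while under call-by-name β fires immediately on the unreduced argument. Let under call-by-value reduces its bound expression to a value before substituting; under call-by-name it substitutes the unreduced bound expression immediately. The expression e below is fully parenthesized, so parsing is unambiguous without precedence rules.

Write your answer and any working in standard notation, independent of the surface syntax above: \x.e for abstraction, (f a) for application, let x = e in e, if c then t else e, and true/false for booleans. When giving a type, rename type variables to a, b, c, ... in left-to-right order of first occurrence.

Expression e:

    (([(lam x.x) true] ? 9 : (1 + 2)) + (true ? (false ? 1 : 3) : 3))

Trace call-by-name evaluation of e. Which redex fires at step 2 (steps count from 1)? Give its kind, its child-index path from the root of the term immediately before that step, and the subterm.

Answer: if at 0 : (if true then 9 else (1 + 2))

Derivation:
step 0: ((if ((\x.x) true) then 9 else (1 + 2)) + (if true then (if false then 1 else 3) else 3))
step 1: [beta@0.0] ((if true then 9 else (1 + 2)) + (if true then (if false then 1 else 3) else 3))
step 2: [if@0] (9 + (if true then (if false then 1 else 3) else 3))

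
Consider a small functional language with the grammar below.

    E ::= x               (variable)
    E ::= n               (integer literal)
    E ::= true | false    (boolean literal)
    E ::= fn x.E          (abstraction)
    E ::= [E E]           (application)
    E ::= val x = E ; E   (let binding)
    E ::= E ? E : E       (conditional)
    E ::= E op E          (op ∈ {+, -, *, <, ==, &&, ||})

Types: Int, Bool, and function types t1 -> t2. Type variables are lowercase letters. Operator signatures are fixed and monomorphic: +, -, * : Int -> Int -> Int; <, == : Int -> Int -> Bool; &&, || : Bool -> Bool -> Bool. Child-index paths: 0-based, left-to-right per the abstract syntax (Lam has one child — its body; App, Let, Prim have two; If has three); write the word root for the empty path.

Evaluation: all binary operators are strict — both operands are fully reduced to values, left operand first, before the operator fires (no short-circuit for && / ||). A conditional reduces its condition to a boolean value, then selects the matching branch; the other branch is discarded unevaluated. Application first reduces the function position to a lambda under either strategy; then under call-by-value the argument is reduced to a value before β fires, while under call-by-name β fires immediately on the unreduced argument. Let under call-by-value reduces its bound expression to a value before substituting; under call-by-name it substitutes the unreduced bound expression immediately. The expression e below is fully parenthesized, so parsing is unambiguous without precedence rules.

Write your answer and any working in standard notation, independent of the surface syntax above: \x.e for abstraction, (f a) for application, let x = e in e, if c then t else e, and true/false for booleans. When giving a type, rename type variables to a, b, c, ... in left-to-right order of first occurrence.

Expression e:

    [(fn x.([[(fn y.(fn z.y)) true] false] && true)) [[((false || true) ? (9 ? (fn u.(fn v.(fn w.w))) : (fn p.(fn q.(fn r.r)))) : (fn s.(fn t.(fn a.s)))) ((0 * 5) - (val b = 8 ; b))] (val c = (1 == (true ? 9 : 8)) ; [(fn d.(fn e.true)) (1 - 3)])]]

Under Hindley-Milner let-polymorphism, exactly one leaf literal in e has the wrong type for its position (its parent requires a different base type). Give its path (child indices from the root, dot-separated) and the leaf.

Answer: 1.0.0.1.0 : 9

Working:
y : b
\z._ : c -> b
\y._ : b -> c -> b
  unify b -> c -> b ~ Bool -> d
  unify b ~ Bool
  unify c -> Bool ~ d
_ _ : c -> Bool
  unify c -> Bool ~ Bool -> e
  unify c ~ Bool
  unify Bool ~ e
_ _ : Bool
  unify Bool ~ Bool
  unify Bool ~ Bool
\x._ : a -> Bool
  unify Bool ~ Bool
  unify Bool ~ Bool
  unify Bool ~ Bool
  unify Int ~ Bool
  FAIL: mismatch Int ~ Bool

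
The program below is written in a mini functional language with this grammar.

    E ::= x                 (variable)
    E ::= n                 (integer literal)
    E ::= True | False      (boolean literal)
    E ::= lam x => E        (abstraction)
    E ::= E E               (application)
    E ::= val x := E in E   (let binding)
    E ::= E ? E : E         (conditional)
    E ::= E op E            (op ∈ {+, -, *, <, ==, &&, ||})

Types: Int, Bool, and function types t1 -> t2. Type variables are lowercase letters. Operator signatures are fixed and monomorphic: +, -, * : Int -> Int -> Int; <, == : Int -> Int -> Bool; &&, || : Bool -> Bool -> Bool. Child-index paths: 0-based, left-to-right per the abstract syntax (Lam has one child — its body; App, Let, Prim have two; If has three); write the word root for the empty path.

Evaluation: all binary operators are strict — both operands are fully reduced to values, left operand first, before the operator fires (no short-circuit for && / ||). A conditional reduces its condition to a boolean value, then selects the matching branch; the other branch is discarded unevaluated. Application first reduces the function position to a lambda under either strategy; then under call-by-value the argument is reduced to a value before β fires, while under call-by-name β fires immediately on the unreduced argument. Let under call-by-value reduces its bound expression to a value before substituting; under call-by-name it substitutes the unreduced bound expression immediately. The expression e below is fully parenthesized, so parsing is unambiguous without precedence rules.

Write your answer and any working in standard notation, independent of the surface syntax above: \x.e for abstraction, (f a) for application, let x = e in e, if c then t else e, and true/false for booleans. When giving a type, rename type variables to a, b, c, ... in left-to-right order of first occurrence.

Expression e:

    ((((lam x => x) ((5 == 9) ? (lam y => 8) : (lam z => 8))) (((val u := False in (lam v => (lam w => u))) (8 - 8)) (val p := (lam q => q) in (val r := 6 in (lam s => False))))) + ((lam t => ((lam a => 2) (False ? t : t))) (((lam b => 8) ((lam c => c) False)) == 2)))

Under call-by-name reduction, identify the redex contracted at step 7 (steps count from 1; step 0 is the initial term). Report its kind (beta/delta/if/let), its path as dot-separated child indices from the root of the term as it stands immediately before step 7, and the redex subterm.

Derivation:
step 0: ((((\x.x) (if (5 == 9) then (\y.8) else (\z.8))) (((let u = false in (\v.(\w.u))) (8 - 8)) (let p = (\q.q) in (let r = 6 in (\s.false))))) + ((\t.((\a.2) (if false then t else t))) (((\b.8) ((\c.c) false)) == 2)))
step 1: [beta@0.0] (((if (5 == 9) then (\y.8) else (\z.8)) (((let u = false in (\v.(\w.u))) (8 - 8)) (let p = (\q.q) in (let r = 6 in (\s.false))))) + ((\t.((\a.2) (if false then t else t))) (((\b.8) ((\c.c) false)) == 2)))
step 2: [delta@0.0.0] (((if false then (\y.8) else (\z.8)) (((let u = false in (\v.(\w.u))) (8 - 8)) (let p = (\q.q) in (let r = 6 in (\s.false))))) + ((\t.((\a.2) (if false then t else t))) (((\b.8) ((\c.c) false)) == 2)))
step 3: [if@0.0] (((\z.8) (((let u = false in (\v.(\w.u))) (8 - 8)) (let p = (\q.q) in (let r = 6 in (\s.false))))) + ((\t.((\a.2) (if false then t else t))) (((\b.8) ((\c.c) false)) == 2)))
step 4: [beta@0] (8 + ((\t.((\a.2) (if false then t else t))) (((\b.8) ((\c.c) false)) == 2)))
step 5: [beta@1] (8 + ((\a.2) (if false then (((\b.8) ((\c.c) false)) == 2) else (((\b.8) ((\c.c) false)) == 2))))
step 6: [beta@1] (8 + 2)
step 7: [delta@root] 10

Answer: delta at root : (8 + 2)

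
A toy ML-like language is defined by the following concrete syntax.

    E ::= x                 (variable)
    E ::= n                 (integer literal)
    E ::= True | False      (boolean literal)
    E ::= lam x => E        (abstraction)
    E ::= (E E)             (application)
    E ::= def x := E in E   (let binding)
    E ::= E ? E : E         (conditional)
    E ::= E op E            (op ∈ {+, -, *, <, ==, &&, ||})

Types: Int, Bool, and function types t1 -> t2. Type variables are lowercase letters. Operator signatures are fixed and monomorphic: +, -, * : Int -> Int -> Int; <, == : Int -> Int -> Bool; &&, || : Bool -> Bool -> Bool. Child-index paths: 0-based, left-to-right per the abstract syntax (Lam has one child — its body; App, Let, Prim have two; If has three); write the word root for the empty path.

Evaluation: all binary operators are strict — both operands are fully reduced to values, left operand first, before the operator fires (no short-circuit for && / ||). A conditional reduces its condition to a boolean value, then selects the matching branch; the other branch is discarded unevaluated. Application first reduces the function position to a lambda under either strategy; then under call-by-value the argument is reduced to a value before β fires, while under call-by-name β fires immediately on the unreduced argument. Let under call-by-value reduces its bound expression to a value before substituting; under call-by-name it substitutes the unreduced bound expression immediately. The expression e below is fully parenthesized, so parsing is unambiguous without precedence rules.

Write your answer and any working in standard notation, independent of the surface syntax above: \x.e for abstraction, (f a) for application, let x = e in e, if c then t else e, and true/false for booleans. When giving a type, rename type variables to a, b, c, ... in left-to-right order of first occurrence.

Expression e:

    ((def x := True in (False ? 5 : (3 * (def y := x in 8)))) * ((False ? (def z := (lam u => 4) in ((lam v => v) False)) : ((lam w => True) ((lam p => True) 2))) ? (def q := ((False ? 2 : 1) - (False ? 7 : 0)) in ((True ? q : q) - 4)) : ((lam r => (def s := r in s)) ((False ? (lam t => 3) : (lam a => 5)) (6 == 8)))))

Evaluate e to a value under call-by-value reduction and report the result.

Answer: -72

Trace:
step 0: ((let x = true in (if false then 5 else (3 * (let y = x in 8)))) * (if (if false then (let z = (\u.4) in ((\v.v) false)) else ((\w.true) ((\p.true) 2))) then (let q = ((if false then 2 else 1) - (if false then 7 else 0)) in ((if true then q else q) - 4)) else ((\r.(let s = r in s)) ((if false then (\t.3) else (\a.5)) (6 == 8)))))
step 1: [let@0] ((if false then 5 else (3 * (let y = true in 8))) * (if (if false then (let z = (\u.4) in ((\v.v) false)) else ((\w.true) ((\p.true) 2))) then (let q = ((if false then 2 else 1) - (if false then 7 else 0)) in ((if true then q else q) - 4)) else ((\r.(let s = r in s)) ((if false then (\t.3) else (\a.5)) (6 == 8)))))
step 2: [if@0] ((3 * (let y = true in 8)) * (if (if false then (let z = (\u.4) in ((\v.v) false)) else ((\w.true) ((\p.true) 2))) then (let q = ((if false then 2 else 1) - (if false then 7 else 0)) in ((if true then q else q) - 4)) else ((\r.(let s = r in s)) ((if false then (\t.3) else (\a.5)) (6 == 8)))))
step 3: [let@0.1] ((3 * 8) * (if (if false then (let z = (\u.4) in ((\v.v) false)) else ((\w.true) ((\p.true) 2))) then (let q = ((if false then 2 else 1) - (if false then 7 else 0)) in ((if true then q else q) - 4)) else ((\r.(let s = r in s)) ((if false then (\t.3) else (\a.5)) (6 == 8)))))
step 4: [delta@0] (24 * (if (if false then (let z = (\u.4) in ((\v.v) false)) else ((\w.true) ((\p.true) 2))) then (let q = ((if false then 2 else 1) - (if false then 7 else 0)) in ((if true then q else q) - 4)) else ((\r.(let s = r in s)) ((if false then (\t.3) else (\a.5)) (6 == 8)))))
step 5: [if@1.0] (24 * (if ((\w.true) ((\p.true) 2)) then (let q = ((if false then 2 else 1) - (if false then 7 else 0)) in ((if true then q else q) - 4)) else ((\r.(let s = r in s)) ((if false then (\t.3) else (\a.5)) (6 == 8)))))
step 6: [beta@1.0.1] (24 * (if ((\w.true) true) then (let q = ((if false then 2 else 1) - (if false then 7 else 0)) in ((if true then q else q) - 4)) else ((\r.(let s = r in s)) ((if false then (\t.3) else (\a.5)) (6 == 8)))))
step 7: [beta@1.0] (24 * (if true then (let q = ((if false then 2 else 1) - (if false then 7 else 0)) in ((if true then q else q) - 4)) else ((\r.(let s = r in s)) ((if false then (\t.3) else (\a.5)) (6 == 8)))))
step 8: [if@1] (24 * (let q = ((if false then 2 else 1) - (if false then 7 else 0)) in ((if true then q else q) - 4)))
step 9: [if@1.0.0] (24 * (let q = (1 - (if false then 7 else 0)) in ((if true then q else q) - 4)))
step 10: [if@1.0.1] (24 * (let q = (1 - 0) in ((if true then q else q) - 4)))
step 11: [delta@1.0] (24 * (let q = 1 in ((if true then q else q) - 4)))
step 12: [let@1] (24 * ((if true then 1 else 1) - 4))
step 13: [if@1.0] (24 * (1 - 4))
step 14: [delta@1] (24 * -3)
step 15: [delta@root] -72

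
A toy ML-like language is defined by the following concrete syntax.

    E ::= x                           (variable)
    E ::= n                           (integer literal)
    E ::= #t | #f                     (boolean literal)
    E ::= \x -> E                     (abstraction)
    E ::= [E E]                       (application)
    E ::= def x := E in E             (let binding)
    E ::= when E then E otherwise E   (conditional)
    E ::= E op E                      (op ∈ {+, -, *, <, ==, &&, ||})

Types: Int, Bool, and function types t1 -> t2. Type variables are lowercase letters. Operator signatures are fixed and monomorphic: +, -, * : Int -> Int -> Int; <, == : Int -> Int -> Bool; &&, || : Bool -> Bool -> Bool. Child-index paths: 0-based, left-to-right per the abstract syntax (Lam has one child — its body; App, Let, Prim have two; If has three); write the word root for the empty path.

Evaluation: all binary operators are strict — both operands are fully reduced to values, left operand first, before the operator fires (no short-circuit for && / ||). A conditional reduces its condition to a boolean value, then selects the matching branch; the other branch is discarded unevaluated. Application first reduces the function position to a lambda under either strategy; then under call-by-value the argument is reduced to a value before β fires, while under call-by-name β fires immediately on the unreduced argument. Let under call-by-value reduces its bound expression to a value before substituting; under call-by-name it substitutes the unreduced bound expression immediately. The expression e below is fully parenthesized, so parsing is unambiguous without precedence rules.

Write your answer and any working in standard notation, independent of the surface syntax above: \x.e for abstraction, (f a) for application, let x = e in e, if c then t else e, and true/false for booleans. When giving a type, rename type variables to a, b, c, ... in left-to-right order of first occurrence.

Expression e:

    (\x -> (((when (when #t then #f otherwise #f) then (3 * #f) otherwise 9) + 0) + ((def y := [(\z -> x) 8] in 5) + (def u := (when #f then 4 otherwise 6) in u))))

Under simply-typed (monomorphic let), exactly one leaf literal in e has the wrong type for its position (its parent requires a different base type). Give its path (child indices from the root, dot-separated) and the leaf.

Answer: 0.0.0.1.1 : false

Working:
  unify Bool ~ Bool
  unify Bool ~ Bool
  unify Bool ~ Bool
  unify Int ~ Int
  unify Bool ~ Int
  FAIL: mismatch Bool ~ Int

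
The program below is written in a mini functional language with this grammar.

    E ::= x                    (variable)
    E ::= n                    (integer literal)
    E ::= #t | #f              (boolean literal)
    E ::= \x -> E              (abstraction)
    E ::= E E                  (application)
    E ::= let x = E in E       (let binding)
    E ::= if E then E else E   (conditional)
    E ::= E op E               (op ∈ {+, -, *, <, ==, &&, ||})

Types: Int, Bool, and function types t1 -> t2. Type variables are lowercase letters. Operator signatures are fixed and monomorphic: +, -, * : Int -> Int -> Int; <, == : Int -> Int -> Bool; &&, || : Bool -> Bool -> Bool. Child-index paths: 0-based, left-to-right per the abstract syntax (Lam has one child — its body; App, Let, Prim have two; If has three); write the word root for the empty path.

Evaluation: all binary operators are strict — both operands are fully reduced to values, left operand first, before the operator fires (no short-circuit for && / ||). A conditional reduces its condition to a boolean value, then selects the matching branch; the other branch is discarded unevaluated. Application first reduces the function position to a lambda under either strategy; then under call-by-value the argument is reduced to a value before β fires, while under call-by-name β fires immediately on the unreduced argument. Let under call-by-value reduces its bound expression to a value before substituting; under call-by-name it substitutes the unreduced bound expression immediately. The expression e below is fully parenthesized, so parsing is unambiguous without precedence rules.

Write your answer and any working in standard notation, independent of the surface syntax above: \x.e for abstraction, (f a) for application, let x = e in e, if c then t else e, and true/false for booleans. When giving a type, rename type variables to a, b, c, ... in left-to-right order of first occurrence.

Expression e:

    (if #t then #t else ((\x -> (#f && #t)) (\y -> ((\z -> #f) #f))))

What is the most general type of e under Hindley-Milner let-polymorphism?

Answer: Bool

Working:
  unify Bool ~ Bool
  unify Bool ~ Bool
  unify Bool ~ Bool
\x._ : a -> Bool
\z._ : c -> Bool
  unify c -> Bool ~ Bool -> d
  unify c ~ Bool
  unify Bool ~ d
_ _ : Bool
\y._ : b -> Bool
  unify a -> Bool ~ (b -> Bool) -> e
  unify a ~ b -> Bool
  unify Bool ~ e
_ _ : Bool
  unify Bool ~ Bool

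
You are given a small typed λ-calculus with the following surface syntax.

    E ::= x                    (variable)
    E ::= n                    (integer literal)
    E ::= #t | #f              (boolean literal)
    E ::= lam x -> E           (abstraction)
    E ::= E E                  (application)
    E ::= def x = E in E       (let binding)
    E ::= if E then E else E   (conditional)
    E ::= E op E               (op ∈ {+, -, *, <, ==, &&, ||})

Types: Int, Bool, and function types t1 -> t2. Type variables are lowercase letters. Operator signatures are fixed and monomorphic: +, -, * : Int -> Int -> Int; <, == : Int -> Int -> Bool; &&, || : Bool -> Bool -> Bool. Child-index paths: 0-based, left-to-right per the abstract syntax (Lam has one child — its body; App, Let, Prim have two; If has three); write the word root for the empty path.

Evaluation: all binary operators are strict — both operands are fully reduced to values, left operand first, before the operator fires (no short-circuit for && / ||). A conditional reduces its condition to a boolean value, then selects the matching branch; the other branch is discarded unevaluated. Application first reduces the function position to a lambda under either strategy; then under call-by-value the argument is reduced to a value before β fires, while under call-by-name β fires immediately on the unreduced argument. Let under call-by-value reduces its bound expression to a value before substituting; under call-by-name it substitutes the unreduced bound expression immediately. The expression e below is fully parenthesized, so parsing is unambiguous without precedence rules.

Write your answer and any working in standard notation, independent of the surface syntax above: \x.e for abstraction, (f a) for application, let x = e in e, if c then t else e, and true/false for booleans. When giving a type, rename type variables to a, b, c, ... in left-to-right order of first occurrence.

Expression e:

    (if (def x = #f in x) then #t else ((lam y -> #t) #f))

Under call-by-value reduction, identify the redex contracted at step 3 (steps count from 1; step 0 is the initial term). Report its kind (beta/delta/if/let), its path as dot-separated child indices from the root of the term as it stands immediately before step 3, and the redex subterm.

Answer: beta at root : ((\y.true) false)

Derivation:
step 0: (if (let x = false in x) then true else ((\y.true) false))
step 1: [let@0] (if false then true else ((\y.true) false))
step 2: [if@root] ((\y.true) false)
step 3: [beta@root] true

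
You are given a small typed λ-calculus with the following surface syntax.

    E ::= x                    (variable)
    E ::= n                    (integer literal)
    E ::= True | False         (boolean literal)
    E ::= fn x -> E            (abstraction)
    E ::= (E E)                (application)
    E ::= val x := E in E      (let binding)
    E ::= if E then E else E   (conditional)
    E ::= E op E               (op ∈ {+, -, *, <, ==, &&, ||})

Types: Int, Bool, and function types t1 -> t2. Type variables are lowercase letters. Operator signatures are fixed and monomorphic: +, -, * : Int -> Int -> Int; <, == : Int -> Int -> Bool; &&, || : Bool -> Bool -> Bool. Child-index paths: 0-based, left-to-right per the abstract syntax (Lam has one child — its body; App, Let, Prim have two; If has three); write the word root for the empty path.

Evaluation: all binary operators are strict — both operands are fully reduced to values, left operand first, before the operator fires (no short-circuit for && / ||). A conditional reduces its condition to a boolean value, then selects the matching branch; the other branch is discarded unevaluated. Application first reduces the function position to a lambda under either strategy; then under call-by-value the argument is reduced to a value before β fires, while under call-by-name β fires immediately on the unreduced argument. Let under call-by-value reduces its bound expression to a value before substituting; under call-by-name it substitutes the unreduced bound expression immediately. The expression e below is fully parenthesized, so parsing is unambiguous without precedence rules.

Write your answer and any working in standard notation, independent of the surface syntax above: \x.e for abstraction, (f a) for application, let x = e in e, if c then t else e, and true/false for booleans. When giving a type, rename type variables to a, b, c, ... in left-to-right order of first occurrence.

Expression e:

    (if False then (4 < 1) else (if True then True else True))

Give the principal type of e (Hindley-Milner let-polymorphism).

Answer: Bool

Derivation:
  unify Bool ~ Bool
  unify Int ~ Int
  unify Int ~ Int
  unify Bool ~ Bool
  unify Bool ~ Bool
  unify Bool ~ Bool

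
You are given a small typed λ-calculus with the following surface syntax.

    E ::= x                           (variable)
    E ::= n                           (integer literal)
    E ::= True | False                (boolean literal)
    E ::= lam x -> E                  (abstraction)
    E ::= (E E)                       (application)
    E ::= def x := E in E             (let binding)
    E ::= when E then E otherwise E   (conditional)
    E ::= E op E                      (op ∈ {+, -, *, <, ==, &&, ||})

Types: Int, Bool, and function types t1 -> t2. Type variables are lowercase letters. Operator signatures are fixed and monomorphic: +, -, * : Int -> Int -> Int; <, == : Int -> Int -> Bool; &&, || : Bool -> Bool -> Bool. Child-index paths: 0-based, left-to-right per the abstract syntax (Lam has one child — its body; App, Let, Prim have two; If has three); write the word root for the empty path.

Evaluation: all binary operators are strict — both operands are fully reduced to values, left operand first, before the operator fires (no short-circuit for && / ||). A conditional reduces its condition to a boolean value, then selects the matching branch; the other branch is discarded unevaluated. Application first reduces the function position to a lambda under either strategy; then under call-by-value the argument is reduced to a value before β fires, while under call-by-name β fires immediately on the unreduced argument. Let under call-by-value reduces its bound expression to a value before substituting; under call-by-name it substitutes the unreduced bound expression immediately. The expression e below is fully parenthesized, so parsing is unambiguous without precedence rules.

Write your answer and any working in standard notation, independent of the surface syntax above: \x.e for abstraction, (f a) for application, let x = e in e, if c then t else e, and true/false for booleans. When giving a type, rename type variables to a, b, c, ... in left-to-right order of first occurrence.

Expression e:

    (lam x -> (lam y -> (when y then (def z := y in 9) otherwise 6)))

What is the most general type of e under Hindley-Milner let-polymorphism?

Derivation:
y : b
  unify b ~ Bool
y : Bool
let z : Bool
  unify Int ~ Int
\y._ : Bool -> Int
\x._ : a -> Bool -> Int

Answer: a -> Bool -> Int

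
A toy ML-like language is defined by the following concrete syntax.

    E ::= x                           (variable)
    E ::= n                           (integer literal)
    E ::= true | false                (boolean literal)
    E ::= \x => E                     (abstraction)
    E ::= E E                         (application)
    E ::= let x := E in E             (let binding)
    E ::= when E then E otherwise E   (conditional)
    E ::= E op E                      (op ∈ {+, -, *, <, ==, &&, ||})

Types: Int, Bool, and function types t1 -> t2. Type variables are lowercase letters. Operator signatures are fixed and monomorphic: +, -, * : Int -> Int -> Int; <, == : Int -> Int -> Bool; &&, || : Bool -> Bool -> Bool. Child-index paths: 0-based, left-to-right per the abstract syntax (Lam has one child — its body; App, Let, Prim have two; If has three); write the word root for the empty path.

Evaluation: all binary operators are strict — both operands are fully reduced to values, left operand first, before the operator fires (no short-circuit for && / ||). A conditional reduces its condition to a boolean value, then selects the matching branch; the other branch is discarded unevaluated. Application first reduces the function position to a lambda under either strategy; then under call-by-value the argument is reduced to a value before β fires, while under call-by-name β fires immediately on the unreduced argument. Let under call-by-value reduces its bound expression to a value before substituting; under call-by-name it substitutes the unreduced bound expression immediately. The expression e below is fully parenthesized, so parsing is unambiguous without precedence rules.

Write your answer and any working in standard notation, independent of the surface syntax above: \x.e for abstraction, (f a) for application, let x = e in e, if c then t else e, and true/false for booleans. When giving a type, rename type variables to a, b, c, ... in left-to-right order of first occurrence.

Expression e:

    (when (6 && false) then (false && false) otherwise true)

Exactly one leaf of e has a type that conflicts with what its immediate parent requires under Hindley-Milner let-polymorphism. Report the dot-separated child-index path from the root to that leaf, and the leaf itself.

Derivation:
  unify Int ~ Bool
  FAIL: mismatch Int ~ Bool

Answer: 0.0 : 6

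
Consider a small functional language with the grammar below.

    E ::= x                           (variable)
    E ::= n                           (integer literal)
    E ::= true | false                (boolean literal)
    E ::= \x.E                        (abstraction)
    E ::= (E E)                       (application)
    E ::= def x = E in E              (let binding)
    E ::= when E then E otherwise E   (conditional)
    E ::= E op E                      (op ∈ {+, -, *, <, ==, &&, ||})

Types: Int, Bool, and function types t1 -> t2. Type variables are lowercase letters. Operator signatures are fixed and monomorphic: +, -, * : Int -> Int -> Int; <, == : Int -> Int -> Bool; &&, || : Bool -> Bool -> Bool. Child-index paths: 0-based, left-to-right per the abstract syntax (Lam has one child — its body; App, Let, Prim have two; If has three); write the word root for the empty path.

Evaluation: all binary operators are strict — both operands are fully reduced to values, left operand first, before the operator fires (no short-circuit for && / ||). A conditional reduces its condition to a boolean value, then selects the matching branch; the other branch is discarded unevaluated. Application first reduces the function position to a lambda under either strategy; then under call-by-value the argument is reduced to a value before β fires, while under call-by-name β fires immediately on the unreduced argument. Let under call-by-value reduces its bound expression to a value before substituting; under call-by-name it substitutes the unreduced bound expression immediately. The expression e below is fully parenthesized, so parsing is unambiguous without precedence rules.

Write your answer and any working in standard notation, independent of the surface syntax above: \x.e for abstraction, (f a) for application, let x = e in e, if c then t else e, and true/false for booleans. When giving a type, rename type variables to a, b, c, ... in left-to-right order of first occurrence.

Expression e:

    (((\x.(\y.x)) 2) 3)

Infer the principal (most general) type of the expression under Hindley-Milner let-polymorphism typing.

Trace:
x : a
\y._ : b -> a
\x._ : a -> b -> a
  unify a -> b -> a ~ Int -> c
  unify a ~ Int
  unify b -> Int ~ c
_ _ : b -> Int
  unify b -> Int ~ Int -> d
  unify b ~ Int
  unify Int ~ d
_ _ : Int

Answer: Int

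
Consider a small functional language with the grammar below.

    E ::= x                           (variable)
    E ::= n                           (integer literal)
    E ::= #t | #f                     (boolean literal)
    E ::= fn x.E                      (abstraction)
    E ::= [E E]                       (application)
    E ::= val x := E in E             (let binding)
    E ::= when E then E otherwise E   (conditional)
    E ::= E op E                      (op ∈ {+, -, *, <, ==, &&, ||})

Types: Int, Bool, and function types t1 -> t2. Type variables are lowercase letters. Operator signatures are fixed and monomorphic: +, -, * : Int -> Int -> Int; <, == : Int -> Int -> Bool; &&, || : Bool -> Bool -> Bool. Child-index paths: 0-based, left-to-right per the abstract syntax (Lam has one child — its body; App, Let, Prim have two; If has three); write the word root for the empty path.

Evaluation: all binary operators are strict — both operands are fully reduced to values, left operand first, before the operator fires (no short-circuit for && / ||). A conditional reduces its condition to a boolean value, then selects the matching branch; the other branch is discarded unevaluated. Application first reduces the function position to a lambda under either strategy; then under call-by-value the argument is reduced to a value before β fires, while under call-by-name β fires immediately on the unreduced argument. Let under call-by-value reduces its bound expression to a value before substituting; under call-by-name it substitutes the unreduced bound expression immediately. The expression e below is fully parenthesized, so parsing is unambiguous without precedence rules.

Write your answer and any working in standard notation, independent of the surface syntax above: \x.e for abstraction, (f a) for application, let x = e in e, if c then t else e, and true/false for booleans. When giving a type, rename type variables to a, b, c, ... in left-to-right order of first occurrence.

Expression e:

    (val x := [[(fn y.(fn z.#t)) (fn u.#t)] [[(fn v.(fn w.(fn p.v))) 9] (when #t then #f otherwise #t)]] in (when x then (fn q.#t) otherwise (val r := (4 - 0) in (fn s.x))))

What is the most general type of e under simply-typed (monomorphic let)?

Working:
\z._ : b -> Bool
\y._ : a -> b -> Bool
\u._ : c -> Bool
  unify a -> b -> Bool ~ (c -> Bool) -> d
  unify a ~ c -> Bool
  unify b -> Bool ~ d
_ _ : b -> Bool
v : e
\p._ : g -> e
\w._ : f -> g -> e
\v._ : e -> f -> g -> e
  unify e -> f -> g -> e ~ Int -> h
  unify e ~ Int
  unify f -> g -> Int ~ h
_ _ : f -> g -> Int
  unify Bool ~ Bool
  unify Bool ~ Bool
  unify f -> g -> Int ~ Bool -> i
  unify f ~ Bool
  unify g -> Int ~ i
_ _ : g -> Int
  unify b -> Bool ~ (g -> Int) -> j
  unify b ~ g -> Int
  unify Bool ~ j
_ _ : Bool
let x : Bool
x : Bool
  unify Bool ~ Bool
\q._ : k -> Bool
  unify Int ~ Int
  unify Int ~ Int
let r : Int
x : Bool
\s._ : l -> Bool
  unify k -> Bool ~ l -> Bool
  unify k ~ l
  unify Bool ~ Bool

Answer: a -> Bool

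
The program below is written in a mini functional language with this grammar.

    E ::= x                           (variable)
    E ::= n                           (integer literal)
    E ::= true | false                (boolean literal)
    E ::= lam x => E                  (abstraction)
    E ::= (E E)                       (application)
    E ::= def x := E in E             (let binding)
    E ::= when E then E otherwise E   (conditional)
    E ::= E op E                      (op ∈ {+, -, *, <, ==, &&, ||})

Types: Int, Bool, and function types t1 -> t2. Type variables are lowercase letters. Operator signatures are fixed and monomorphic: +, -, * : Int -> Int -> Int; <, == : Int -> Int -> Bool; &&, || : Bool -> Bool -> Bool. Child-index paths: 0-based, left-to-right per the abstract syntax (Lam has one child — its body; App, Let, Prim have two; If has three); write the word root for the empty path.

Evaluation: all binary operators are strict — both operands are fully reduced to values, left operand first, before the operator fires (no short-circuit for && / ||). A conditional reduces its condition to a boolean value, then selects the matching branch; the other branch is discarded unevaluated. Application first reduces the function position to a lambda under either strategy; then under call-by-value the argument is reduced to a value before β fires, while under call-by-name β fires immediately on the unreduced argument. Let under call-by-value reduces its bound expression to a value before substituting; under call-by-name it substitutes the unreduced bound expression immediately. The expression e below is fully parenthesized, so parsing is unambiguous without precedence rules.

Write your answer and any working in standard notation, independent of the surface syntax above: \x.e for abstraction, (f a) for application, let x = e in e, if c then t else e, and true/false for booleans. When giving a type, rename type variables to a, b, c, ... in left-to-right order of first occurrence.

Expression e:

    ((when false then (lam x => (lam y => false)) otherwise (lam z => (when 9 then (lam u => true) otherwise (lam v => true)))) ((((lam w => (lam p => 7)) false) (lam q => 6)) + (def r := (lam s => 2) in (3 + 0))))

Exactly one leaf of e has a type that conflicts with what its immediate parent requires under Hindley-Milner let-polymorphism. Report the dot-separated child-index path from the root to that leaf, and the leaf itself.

Working:
  unify Bool ~ Bool
\y._ : b -> Bool
\x._ : a -> b -> Bool
  unify Int ~ Bool
  FAIL: mismatch Int ~ Bool

Answer: 0.2.0.0 : 9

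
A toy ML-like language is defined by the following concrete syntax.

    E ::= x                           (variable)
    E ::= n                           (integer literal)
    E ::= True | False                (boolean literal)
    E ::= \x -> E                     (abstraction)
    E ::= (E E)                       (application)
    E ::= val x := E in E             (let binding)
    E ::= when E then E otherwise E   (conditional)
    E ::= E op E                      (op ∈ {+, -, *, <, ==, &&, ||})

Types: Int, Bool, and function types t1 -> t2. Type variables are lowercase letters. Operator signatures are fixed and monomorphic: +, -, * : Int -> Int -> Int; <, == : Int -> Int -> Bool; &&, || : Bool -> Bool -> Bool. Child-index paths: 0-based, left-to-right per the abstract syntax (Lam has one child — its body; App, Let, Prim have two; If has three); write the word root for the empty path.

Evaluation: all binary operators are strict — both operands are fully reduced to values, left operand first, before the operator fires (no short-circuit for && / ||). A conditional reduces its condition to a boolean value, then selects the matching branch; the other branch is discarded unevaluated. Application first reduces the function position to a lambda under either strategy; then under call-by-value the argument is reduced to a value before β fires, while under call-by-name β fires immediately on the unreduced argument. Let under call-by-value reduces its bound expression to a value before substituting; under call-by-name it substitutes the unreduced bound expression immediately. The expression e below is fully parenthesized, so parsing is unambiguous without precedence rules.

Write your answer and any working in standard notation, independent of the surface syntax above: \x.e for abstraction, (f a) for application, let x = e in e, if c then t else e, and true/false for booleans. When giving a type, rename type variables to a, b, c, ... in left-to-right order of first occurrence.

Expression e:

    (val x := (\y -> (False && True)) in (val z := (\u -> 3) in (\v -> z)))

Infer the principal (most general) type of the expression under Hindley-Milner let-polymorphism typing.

Answer: a -> b -> Int

Derivation:
  unify Bool ~ Bool
  unify Bool ~ Bool
\y._ : a -> Bool
let x : forall. a -> Bool
\u._ : b -> Int
let z : forall. b -> Int
z : d -> Int
\v._ : c -> d -> Int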